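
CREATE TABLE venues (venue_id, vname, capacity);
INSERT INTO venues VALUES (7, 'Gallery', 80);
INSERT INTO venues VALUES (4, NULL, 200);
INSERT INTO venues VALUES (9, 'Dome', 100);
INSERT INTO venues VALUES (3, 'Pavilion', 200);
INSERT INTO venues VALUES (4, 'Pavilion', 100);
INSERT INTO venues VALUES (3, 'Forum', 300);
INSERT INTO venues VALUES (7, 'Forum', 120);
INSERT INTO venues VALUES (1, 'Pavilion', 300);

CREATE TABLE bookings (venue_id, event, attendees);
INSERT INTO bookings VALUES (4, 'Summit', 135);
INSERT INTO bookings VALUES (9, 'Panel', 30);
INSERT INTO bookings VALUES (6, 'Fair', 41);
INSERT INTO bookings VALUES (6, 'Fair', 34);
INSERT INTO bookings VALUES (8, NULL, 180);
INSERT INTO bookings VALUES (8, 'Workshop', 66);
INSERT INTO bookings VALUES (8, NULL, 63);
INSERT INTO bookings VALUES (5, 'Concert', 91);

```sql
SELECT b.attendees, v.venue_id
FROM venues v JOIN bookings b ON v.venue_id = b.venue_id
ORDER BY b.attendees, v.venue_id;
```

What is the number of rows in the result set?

INNER JOIN keeps only pairs where the ON condition holds.
Matching on v.venue_id = b.venue_id.
- v (venue_id=7) has no partner → excluded.
- v (venue_id=4) pairs with 1 row(s) of b.
- v (venue_id=9) pairs with 1 row(s) of b.
- v (venue_id=3) has no partner → excluded.
- v (venue_id=4) pairs with 1 row(s) of b.
- v (venue_id=3) has no partner → excluded.
- v (venue_id=7) has no partner → excluded.
- v (venue_id=1) has no partner → excluded.
Total: 3 rows.

3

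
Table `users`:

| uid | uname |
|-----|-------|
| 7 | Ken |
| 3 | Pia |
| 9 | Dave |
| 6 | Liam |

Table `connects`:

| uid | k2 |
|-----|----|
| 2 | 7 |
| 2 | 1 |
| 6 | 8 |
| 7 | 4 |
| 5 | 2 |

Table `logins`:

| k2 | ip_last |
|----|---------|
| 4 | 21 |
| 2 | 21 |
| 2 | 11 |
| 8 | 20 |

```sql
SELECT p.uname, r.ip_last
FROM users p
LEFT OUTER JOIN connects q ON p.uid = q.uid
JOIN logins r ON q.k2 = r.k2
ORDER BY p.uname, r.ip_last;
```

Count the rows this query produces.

Evaluate left to right. First `users p LEFT JOIN connects q` on uid: 4 row(s).
Then INNER JOIN `logins r` on k2: keep only rows whose q.k2 appears in r.
Result: 2 row(s).

2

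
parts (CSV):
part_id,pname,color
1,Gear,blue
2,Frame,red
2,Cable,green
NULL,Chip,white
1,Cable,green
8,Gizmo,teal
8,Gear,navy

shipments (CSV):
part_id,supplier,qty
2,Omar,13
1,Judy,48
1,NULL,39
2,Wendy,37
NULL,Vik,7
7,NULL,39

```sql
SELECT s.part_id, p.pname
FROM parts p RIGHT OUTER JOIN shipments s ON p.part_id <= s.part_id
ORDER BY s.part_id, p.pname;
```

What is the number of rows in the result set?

17

RIGHT JOIN keeps every row from `shipments`; unmatched rows get NULL for `parts`'s columns.
Matching on p.part_id <= s.part_id. A NULL in a compared column never satisfies the condition.
Matched pairs: 16; unmatched s rows kept: 1.
Total: 16 matched + 1 padded = 17 rows.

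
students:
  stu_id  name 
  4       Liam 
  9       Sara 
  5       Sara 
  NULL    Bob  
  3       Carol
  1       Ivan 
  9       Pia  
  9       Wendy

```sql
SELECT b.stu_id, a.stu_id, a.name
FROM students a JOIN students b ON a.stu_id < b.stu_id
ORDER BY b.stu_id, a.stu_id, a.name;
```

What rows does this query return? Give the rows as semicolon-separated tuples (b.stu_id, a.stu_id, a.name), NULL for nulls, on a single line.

(3, 1, Ivan); (4, 1, Ivan); (4, 3, Carol); (5, 1, Ivan); (5, 3, Carol); (5, 4, Liam); (9, 1, Ivan); (9, 1, Ivan); (9, 1, Ivan); (9, 3, Carol); (9, 3, Carol); (9, 3, Carol); (9, 4, Liam); (9, 4, Liam); (9, 4, Liam); (9, 5, Sara); (9, 5, Sara); (9, 5, Sara)

INNER JOIN keeps only pairs where the ON condition holds.
Matching on a.stu_id < b.stu_id. A NULL in a compared column never satisfies the condition.
Matched pairs: 18.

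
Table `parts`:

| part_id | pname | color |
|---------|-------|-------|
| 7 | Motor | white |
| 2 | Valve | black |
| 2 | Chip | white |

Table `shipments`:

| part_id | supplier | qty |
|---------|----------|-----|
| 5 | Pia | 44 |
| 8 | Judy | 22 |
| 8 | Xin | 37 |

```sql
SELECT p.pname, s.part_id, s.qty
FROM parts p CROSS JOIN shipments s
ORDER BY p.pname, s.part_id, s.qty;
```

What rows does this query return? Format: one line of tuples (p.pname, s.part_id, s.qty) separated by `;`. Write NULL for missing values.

CROSS JOIN pairs every row of `parts` with every row of `shipments`: 3 × 3 = 9 rows.
After projecting and ordering:
p.pname | s.part_id | s.qty
Chip | 5 | 44
Chip | 8 | 22
Chip | 8 | 37
Motor | 5 | 44
Motor | 8 | 22
Motor | 8 | 37
Valve | 5 | 44
Valve | 8 | 22
Valve | 8 | 37

(Chip, 5, 44); (Chip, 8, 22); (Chip, 8, 37); (Motor, 5, 44); (Motor, 8, 22); (Motor, 8, 37); (Valve, 5, 44); (Valve, 8, 22); (Valve, 8, 37)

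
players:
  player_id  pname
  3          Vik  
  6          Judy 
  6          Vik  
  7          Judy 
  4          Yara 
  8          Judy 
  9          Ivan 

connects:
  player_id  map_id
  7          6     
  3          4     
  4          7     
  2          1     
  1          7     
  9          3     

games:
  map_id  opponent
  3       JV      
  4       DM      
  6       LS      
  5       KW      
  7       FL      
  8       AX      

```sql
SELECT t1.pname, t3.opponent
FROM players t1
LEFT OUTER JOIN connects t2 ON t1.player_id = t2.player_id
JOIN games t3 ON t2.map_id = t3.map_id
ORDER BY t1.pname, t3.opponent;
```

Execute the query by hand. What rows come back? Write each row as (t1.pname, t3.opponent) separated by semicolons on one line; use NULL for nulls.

(Ivan, JV); (Judy, LS); (Vik, DM); (Yara, FL)

Joins associate left-to-right: players LEFT JOIN connects on player_id gives 7 intermediate row(s).
Then INNER JOIN `games t3` on map_id: keep only rows whose t2.map_id appears in t3.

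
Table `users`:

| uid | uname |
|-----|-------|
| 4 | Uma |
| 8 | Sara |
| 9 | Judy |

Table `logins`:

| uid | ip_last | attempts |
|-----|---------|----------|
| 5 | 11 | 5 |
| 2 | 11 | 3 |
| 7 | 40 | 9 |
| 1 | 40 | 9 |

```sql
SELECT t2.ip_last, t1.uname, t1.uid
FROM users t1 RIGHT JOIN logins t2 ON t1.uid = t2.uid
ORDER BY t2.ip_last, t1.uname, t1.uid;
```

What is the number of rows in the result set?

4

RIGHT JOIN keeps every row from `logins`; unmatched rows get NULL for `users`'s columns.
Matching on t1.uid = t2.uid.
Matched pairs: 0; unmatched t2 rows kept: 4.
Total: 0 matched + 4 padded = 4 rows.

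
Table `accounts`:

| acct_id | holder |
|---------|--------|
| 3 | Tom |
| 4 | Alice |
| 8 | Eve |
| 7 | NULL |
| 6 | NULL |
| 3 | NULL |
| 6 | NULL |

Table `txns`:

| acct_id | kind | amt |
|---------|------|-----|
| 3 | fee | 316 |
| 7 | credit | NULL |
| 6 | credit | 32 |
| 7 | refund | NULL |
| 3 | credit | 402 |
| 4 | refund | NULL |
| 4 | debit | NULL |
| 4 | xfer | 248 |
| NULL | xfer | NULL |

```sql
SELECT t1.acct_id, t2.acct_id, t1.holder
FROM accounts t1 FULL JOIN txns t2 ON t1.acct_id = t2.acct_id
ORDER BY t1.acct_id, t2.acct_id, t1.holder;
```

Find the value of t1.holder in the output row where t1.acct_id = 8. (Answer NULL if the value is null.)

FULL OUTER JOIN keeps every row from both sides; unmatched rows get NULL for the other side's columns.
Matching on t1.acct_id = t2.acct_id. A NULL in a compared column never satisfies the condition.
- t1[0] acct_id=3 → 2 match(es) in t2 → 2 row(s).
- t1[1] acct_id=4 → 3 match(es) in t2 → 3 row(s).
- t1[2] acct_id=8 → no match; kept with NULLs on the t2 side.
- t1[3] acct_id=7 → 2 match(es) in t2 → 2 row(s).
- t1[4] acct_id=6 → 1 match(es) in t2 → 1 row(s).
- t1[5] acct_id=3 → 2 match(es) in t2 → 2 row(s).
- t1[6] acct_id=6 → 1 match(es) in t2 → 1 row(s).
- plus 1 unmatched t2 row(s), each kept with NULL t1 columns.

Eve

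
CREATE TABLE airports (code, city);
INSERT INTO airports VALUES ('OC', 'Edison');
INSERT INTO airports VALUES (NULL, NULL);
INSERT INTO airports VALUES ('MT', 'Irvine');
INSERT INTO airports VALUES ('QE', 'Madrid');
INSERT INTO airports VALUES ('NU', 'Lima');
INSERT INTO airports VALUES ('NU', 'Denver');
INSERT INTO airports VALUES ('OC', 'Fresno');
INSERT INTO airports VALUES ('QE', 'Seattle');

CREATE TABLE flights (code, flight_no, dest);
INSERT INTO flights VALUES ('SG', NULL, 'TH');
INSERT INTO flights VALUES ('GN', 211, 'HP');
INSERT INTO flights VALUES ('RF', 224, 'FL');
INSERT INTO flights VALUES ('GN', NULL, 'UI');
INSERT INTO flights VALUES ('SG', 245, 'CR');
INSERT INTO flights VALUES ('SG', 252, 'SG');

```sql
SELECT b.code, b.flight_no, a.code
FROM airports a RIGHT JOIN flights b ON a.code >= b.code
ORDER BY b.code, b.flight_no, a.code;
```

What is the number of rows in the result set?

RIGHT JOIN keeps every row from `flights`; unmatched rows get NULL for `airports`'s columns.
Matching on a.code >= b.code. A NULL in a compared column never satisfies the condition.
Matched pairs: 14; unmatched b rows kept: 4.
Total: 14 matched + 4 padded = 18 rows.

18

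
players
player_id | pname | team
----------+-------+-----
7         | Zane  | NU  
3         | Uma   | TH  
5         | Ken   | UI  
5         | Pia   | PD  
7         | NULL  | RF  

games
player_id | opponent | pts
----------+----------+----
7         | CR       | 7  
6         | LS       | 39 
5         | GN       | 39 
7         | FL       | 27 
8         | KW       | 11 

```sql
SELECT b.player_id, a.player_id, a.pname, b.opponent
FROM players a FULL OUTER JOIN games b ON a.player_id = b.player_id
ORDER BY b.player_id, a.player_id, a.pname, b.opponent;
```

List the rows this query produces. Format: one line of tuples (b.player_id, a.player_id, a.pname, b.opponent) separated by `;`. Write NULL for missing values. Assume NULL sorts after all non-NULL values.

(5, 5, Ken, GN); (5, 5, Pia, GN); (6, NULL, NULL, LS); (7, 7, Zane, CR); (7, 7, Zane, FL); (7, 7, NULL, CR); (7, 7, NULL, FL); (8, NULL, NULL, KW); (NULL, 3, Uma, NULL)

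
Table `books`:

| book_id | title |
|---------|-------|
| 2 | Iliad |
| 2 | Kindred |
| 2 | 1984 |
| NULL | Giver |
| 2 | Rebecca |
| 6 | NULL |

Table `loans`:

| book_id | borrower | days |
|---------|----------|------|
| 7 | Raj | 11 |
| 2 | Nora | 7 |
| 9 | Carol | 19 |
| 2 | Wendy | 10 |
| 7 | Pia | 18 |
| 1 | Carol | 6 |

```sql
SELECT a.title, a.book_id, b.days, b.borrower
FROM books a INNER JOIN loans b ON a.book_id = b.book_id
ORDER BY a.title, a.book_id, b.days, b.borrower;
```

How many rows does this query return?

8

INNER JOIN keeps only pairs where the ON condition holds.
Matching on a.book_id = b.book_id. A NULL in a compared column never satisfies the condition.
- a[0] book_id=2 → 2 match(es) in b → 2 row(s).
- a[1] book_id=2 → 2 match(es) in b → 2 row(s).
- a[2] book_id=2 → 2 match(es) in b → 2 row(s).
- a[3] book_id=NULL → no match; dropped.
- a[4] book_id=2 → 2 match(es) in b → 2 row(s).
- a[5] book_id=6 → no match; dropped.
Total: 8 rows.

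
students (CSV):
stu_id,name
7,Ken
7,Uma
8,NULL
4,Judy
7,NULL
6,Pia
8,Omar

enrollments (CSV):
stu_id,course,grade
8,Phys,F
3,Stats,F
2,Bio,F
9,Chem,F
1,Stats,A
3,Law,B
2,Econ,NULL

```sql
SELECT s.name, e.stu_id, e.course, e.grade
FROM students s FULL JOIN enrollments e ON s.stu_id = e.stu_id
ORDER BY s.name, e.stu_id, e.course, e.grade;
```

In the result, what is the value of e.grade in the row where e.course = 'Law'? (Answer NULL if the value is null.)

B

FULL OUTER JOIN keeps every row from both sides; unmatched rows get NULL for the other side's columns.
Matching on s.stu_id = e.stu_id.
- s[0] stu_id=7 → no match; kept with NULLs on the e side.
- s[1] stu_id=7 → no match; kept with NULLs on the e side.
- s[2] stu_id=8 → 1 match(es) in e → 1 row(s).
- s[3] stu_id=4 → no match; kept with NULLs on the e side.
- s[4] stu_id=7 → no match; kept with NULLs on the e side.
- s[5] stu_id=6 → no match; kept with NULLs on the e side.
- s[6] stu_id=8 → 1 match(es) in e → 1 row(s).
- plus 6 unmatched e row(s), each kept with NULL s columns.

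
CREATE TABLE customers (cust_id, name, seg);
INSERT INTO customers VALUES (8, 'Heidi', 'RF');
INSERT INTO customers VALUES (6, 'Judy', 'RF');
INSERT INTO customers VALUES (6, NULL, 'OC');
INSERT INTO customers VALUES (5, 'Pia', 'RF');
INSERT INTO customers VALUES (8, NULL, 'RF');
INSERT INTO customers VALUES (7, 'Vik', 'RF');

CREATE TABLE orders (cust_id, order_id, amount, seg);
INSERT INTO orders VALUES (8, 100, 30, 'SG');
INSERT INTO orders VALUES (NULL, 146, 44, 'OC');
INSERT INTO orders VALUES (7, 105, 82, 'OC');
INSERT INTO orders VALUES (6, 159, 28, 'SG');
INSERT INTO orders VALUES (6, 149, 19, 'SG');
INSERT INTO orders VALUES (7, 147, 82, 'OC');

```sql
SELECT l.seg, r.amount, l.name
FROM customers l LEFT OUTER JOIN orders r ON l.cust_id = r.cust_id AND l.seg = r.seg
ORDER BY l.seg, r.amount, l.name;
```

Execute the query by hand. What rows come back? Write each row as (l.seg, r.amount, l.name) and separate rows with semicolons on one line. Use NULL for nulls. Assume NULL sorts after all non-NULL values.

(OC, NULL, NULL); (RF, NULL, Heidi); (RF, NULL, Judy); (RF, NULL, Pia); (RF, NULL, Vik); (RF, NULL, NULL)

LEFT JOIN keeps every row from `customers`; unmatched rows get NULL for `orders`'s columns.
Matching on l.cust_id = r.cust_id AND l.seg = r.seg. A NULL in a compared column never satisfies the condition.
- l[0] cust_id=8, seg=RF → no match; kept with NULLs on the r side.
- l[1] cust_id=6, seg=RF → no match; kept with NULLs on the r side.
- l[2] cust_id=6, seg=OC → no match; kept with NULLs on the r side.
- l[3] cust_id=5, seg=RF → no match; kept with NULLs on the r side.
- l[4] cust_id=8, seg=RF → no match; kept with NULLs on the r side.
- l[5] cust_id=7, seg=RF → no match; kept with NULLs on the r side.
After projecting and ordering:
l.seg | r.amount | l.name
OC | NULL | NULL
RF | NULL | Heidi
RF | NULL | Judy
RF | NULL | Pia
RF | NULL | Vik
RF | NULL | NULL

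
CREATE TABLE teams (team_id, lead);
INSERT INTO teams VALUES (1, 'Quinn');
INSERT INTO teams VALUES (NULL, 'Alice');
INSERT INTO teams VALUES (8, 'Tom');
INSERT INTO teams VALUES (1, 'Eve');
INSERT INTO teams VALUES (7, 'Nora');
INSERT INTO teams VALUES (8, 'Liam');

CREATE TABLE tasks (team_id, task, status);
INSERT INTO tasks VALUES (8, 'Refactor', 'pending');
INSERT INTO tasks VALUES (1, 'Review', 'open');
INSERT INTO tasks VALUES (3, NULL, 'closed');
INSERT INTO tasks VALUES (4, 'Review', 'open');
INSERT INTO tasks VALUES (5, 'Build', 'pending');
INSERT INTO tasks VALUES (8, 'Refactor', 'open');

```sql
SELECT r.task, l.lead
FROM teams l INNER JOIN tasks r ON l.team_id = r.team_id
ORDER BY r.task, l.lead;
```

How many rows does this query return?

6

INNER JOIN keeps only pairs where the ON condition holds.
Matching on l.team_id = r.team_id. A NULL in a compared column never satisfies the condition.
- l[0] team_id=1 → 1 match(es) in r → 1 row(s).
- l[1] team_id=NULL → no match; dropped.
- l[2] team_id=8 → 2 match(es) in r → 2 row(s).
- l[3] team_id=1 → 1 match(es) in r → 1 row(s).
- l[4] team_id=7 → no match; dropped.
- l[5] team_id=8 → 2 match(es) in r → 2 row(s).
Total: 6 rows.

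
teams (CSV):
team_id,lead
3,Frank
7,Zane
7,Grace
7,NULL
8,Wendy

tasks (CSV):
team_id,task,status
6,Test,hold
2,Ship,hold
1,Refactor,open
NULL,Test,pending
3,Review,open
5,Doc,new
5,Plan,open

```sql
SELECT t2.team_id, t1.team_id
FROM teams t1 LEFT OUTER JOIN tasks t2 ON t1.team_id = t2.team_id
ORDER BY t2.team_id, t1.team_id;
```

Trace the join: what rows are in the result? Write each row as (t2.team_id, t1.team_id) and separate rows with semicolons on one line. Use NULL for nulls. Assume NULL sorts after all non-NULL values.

(3, 3); (NULL, 7); (NULL, 7); (NULL, 7); (NULL, 8)

LEFT JOIN keeps every row from `teams`; unmatched rows get NULL for `tasks`'s columns.
Matching on t1.team_id = t2.team_id. A NULL in a compared column never satisfies the condition.
- t1[0] team_id=3 → 1 match(es) in t2 → 1 row(s).
- t1[1] team_id=7 → no match; kept with NULLs on the t2 side.
- t1[2] team_id=7 → no match; kept with NULLs on the t2 side.
- t1[3] team_id=7 → no match; kept with NULLs on the t2 side.
- t1[4] team_id=8 → no match; kept with NULLs on the t2 side.
After projecting and ordering:
t2.team_id | t1.team_id
3 | 3
NULL | 7
NULL | 7
NULL | 7
NULL | 8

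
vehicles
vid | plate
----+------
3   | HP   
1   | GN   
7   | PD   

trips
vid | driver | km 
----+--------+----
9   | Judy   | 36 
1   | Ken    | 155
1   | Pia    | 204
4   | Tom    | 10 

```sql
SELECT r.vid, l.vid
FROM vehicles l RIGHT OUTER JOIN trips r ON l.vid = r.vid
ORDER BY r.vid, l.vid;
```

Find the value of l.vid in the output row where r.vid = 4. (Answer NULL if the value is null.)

NULL

RIGHT JOIN keeps every row from `trips`; unmatched rows get NULL for `vehicles`'s columns.
Matching on l.vid = r.vid.
- l row (vid=3): no match.
- l row (vid=1): matches 2 r row(s) → 2 output row(s).
- l row (vid=7): no match.
- plus 2 unmatched r row(s), each kept with NULL l columns.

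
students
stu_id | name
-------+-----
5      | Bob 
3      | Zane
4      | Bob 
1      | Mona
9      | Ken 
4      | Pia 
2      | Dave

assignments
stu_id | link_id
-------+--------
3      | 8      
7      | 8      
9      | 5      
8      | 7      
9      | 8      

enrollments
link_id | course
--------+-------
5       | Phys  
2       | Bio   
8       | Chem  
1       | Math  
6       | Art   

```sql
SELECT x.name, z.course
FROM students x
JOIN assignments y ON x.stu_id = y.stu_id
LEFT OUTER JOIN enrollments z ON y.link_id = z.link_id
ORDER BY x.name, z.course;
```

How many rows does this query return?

3

Step 1 — x INNER JOIN y on stu_id → 3 row(s).
Then LEFT JOIN `enrollments z` on link_id: each of those 3 rows is kept; rows whose y.link_id has no match in z get NULL for z's columns.
Result: 3 row(s).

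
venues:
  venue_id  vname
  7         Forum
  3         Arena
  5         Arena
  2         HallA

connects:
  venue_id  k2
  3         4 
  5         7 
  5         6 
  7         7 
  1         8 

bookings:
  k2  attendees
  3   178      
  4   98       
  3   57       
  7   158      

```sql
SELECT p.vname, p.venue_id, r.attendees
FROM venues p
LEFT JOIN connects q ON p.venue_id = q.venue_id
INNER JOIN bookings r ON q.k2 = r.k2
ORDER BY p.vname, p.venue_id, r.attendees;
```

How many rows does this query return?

3

Step 1 — p LEFT JOIN q on venue_id → 5 row(s).
Then INNER JOIN `bookings r` on k2: keep only rows whose q.k2 appears in r.
Result: 3 row(s).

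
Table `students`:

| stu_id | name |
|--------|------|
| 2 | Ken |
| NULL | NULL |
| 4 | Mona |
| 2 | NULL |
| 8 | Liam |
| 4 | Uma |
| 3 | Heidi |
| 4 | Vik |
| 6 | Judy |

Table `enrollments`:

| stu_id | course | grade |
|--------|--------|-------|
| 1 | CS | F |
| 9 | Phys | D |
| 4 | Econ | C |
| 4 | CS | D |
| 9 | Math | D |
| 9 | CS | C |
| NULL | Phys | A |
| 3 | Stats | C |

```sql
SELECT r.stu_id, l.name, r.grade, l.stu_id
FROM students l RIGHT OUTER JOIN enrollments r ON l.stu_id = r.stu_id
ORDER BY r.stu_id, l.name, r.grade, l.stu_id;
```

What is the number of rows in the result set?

RIGHT JOIN keeps every row from `enrollments`; unmatched rows get NULL for `students`'s columns.
Matching on l.stu_id = r.stu_id. A NULL in a compared column never satisfies the condition.
- stu_id=2: no matching r row.
- stu_id=NULL: no matching r row.
- stu_id=4: 2 matching r row(s), so 2 row(s) emitted.
- stu_id=2: no matching r row.
- stu_id=8: no matching r row.
- stu_id=4: 2 matching r row(s), so 2 row(s) emitted.
- stu_id=3: 1 matching r row(s), so 1 row(s) emitted.
- stu_id=4: 2 matching r row(s), so 2 row(s) emitted.
- stu_id=6: no matching r row.
- plus 5 unmatched r row(s), each kept with NULL l columns.
Total: 7 matched + 5 padded = 12 rows.

12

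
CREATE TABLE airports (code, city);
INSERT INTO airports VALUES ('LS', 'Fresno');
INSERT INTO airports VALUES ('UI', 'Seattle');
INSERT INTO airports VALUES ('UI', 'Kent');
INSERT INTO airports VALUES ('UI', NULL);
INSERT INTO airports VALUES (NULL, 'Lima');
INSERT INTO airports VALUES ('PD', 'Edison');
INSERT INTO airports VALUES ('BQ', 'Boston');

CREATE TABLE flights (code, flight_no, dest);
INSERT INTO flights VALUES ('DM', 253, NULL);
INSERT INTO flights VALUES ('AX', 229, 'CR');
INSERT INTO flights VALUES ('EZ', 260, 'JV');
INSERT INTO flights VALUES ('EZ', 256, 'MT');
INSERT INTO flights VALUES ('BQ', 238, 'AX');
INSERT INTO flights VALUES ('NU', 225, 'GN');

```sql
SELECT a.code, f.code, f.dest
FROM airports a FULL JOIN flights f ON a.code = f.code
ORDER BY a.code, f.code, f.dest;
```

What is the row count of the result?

12

FULL OUTER JOIN keeps every row from both sides; unmatched rows get NULL for the other side's columns.
Matching on a.code = f.code. A NULL in a compared column never satisfies the condition.
- a[0] code=LS → no match; kept with NULLs on the f side.
- a[1] code=UI → no match; kept with NULLs on the f side.
- a[2] code=UI → no match; kept with NULLs on the f side.
- a[3] code=UI → no match; kept with NULLs on the f side.
- a[4] code=NULL → no match; kept with NULLs on the f side.
- a[5] code=PD → no match; kept with NULLs on the f side.
- a[6] code=BQ → 1 match(es) in f → 1 row(s).
- 5 f row(s) had no a match → kept, a columns NULL.
Total: 1 matched + 11 padded = 12 rows.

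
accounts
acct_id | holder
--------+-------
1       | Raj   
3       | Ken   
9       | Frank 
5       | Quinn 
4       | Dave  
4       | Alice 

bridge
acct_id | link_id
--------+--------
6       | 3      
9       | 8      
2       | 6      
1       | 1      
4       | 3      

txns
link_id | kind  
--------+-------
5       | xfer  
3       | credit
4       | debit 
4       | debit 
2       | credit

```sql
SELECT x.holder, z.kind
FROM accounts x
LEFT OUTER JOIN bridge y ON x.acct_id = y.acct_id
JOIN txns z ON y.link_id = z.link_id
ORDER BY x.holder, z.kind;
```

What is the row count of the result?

Joins associate left-to-right: accounts LEFT JOIN bridge on acct_id gives 6 intermediate row(s).
Then INNER JOIN `txns z` on link_id: keep only rows whose y.link_id appears in z.
Result: 2 row(s).

2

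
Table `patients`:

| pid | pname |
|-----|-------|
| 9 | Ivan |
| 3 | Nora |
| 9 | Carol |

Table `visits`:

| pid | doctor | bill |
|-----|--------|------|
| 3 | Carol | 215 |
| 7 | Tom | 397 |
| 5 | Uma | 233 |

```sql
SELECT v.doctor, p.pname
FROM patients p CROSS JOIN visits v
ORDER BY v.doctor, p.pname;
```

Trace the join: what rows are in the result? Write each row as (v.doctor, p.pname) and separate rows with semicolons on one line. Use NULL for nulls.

CROSS JOIN pairs every row of `patients` with every row of `visits`: 3 × 3 = 9 rows.

(Carol, Carol); (Carol, Ivan); (Carol, Nora); (Tom, Carol); (Tom, Ivan); (Tom, Nora); (Uma, Carol); (Uma, Ivan); (Uma, Nora)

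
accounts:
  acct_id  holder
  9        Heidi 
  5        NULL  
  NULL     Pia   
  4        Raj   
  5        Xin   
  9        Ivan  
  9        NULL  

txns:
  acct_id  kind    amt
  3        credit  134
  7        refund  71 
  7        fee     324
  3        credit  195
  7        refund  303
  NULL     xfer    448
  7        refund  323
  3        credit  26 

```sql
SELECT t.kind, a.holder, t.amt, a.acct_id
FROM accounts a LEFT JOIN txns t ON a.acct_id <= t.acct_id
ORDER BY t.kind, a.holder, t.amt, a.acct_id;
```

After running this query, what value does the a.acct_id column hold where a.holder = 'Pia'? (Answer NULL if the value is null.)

NULL

LEFT JOIN keeps every row from `accounts`; unmatched rows get NULL for `txns`'s columns.
Matching on a.acct_id <= t.acct_id. A NULL in a compared column never satisfies the condition.
- a (acct_id=9) has no partner → padded with NULL.
- a (acct_id=5) pairs with 4 row(s) of t.
- a (acct_id=NULL) has no partner → padded with NULL.
- a (acct_id=4) pairs with 4 row(s) of t.
- a (acct_id=5) pairs with 4 row(s) of t.
- a (acct_id=9) has no partner → padded with NULL.
- a (acct_id=9) has no partner → padded with NULL.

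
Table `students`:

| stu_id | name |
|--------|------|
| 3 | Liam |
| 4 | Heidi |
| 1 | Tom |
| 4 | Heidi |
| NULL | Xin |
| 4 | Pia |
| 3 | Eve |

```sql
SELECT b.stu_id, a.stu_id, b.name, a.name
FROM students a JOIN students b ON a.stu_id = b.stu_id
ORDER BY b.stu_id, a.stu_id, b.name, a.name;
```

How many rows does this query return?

14

INNER JOIN keeps only pairs where the ON condition holds.
Matching on a.stu_id = b.stu_id. A NULL in a compared column never satisfies the condition.
- a[0] stu_id=3 → 2 match(es) in b → 2 row(s).
- a[1] stu_id=4 → 3 match(es) in b → 3 row(s).
- a[2] stu_id=1 → 1 match(es) in b → 1 row(s).
- a[3] stu_id=4 → 3 match(es) in b → 3 row(s).
- a[4] stu_id=NULL → no match; dropped.
- a[5] stu_id=4 → 3 match(es) in b → 3 row(s).
- a[6] stu_id=3 → 2 match(es) in b → 2 row(s).
Total: 14 rows.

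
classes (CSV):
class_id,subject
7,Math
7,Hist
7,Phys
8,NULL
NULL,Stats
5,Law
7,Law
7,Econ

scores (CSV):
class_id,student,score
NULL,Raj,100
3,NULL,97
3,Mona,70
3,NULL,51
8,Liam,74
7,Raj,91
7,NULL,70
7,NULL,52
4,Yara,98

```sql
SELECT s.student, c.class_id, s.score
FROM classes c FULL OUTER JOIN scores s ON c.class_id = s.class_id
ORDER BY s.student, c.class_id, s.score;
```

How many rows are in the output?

23

FULL OUTER JOIN keeps every row from both sides; unmatched rows get NULL for the other side's columns.
Matching on c.class_id = s.class_id. A NULL in a compared column never satisfies the condition.
- class_id=7: 3 matching s row(s), so 3 row(s) emitted.
- class_id=7: 3 matching s row(s), so 3 row(s) emitted.
- class_id=7: 3 matching s row(s), so 3 row(s) emitted.
- class_id=8: 1 matching s row(s), so 1 row(s) emitted.
- class_id=NULL: no s row matches, row kept with s columns NULL.
- class_id=5: no s row matches, row kept with s columns NULL.
- class_id=7: 3 matching s row(s), so 3 row(s) emitted.
- class_id=7: 3 matching s row(s), so 3 row(s) emitted.
- 5 row(s) from s found no c partner → padded with NULL.
Total: 16 matched + 7 padded = 23 rows.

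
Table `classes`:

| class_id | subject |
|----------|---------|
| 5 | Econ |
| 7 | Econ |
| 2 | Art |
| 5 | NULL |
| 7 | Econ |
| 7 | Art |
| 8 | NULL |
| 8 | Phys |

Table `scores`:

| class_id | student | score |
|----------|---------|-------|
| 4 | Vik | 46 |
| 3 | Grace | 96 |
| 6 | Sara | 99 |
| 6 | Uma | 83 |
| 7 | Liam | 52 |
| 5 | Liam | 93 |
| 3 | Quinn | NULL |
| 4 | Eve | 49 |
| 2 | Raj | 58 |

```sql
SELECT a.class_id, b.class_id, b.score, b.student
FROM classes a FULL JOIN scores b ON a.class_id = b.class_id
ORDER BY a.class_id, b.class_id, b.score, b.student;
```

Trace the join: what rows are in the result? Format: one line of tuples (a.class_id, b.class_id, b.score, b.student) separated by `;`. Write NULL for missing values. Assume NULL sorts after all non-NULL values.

(2, 2, 58, Raj); (5, 5, 93, Liam); (5, 5, 93, Liam); (7, 7, 52, Liam); (7, 7, 52, Liam); (7, 7, 52, Liam); (8, NULL, NULL, NULL); (8, NULL, NULL, NULL); (NULL, 3, 96, Grace); (NULL, 3, NULL, Quinn); (NULL, 4, 46, Vik); (NULL, 4, 49, Eve); (NULL, 6, 83, Uma); (NULL, 6, 99, Sara)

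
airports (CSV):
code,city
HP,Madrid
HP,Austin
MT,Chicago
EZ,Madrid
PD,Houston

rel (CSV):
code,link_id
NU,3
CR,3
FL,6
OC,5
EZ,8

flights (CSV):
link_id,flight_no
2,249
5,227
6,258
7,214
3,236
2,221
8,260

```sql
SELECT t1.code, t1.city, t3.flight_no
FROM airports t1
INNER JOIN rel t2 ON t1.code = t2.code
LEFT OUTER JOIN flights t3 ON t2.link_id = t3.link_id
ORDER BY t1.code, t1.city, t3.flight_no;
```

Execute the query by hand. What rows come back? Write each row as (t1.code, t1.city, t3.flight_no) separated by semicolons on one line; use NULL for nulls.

Joins associate left-to-right: airports INNER JOIN rel on code gives 1 intermediate row(s).
Then LEFT JOIN `flights t3` on link_id: each of those 1 rows is kept; rows whose t2.link_id has no match in t3 get NULL for t3's columns.

(EZ, Madrid, 260)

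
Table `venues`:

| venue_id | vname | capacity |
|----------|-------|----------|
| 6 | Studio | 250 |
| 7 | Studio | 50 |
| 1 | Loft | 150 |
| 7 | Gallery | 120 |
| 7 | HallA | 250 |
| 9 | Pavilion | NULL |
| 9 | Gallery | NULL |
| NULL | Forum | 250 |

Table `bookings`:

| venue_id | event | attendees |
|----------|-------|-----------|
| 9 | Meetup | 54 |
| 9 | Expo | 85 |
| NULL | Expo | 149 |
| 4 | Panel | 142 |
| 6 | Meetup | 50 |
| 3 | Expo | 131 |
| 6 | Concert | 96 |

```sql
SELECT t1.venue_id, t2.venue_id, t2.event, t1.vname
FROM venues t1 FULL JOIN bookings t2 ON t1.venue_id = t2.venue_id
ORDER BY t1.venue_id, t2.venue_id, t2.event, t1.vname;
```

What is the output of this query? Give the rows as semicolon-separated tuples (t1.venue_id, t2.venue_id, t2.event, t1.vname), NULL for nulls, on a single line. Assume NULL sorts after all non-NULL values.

(1, NULL, NULL, Loft); (6, 6, Concert, Studio); (6, 6, Meetup, Studio); (7, NULL, NULL, Gallery); (7, NULL, NULL, HallA); (7, NULL, NULL, Studio); (9, 9, Expo, Gallery); (9, 9, Expo, Pavilion); (9, 9, Meetup, Gallery); (9, 9, Meetup, Pavilion); (NULL, 3, Expo, NULL); (NULL, 4, Panel, NULL); (NULL, NULL, Expo, NULL); (NULL, NULL, NULL, Forum)

FULL OUTER JOIN keeps every row from both sides; unmatched rows get NULL for the other side's columns.
Matching on t1.venue_id = t2.venue_id. A NULL in a compared column never satisfies the condition.
- t1 row (venue_id=6): matches 2 t2 row(s) → 2 output row(s).
- t1 row (venue_id=7): no match → kept, t2 columns NULL.
- t1 row (venue_id=1): no match → kept, t2 columns NULL.
- t1 row (venue_id=7): no match → kept, t2 columns NULL.
- t1 row (venue_id=7): no match → kept, t2 columns NULL.
- t1 row (venue_id=9): matches 2 t2 row(s) → 2 output row(s).
- t1 row (venue_id=9): matches 2 t2 row(s) → 2 output row(s).
- t1 row (venue_id=NULL): no match → kept, t2 columns NULL.
- 3 row(s) from t2 found no t1 partner → padded with NULL.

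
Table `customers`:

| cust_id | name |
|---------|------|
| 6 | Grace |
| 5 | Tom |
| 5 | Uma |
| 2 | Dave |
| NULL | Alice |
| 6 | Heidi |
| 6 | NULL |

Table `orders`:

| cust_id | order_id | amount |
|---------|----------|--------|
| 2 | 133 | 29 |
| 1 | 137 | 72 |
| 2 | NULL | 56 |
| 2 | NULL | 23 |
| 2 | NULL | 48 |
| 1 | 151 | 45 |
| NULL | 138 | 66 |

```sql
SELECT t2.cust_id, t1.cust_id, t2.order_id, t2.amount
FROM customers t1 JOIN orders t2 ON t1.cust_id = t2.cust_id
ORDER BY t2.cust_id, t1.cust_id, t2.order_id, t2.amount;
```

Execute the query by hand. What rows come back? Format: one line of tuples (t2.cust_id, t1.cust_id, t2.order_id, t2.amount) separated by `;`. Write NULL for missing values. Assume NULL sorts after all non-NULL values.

INNER JOIN keeps only pairs where the ON condition holds.
Matching on t1.cust_id = t2.cust_id. A NULL in a compared column never satisfies the condition.
- t1 row (cust_id=6): no match → dropped.
- t1 row (cust_id=5): no match → dropped.
- t1 row (cust_id=5): no match → dropped.
- t1 row (cust_id=2): matches 4 t2 row(s) → 4 output row(s).
- t1 row (cust_id=NULL): no match → dropped.
- t1 row (cust_id=6): no match → dropped.
- t1 row (cust_id=6): no match → dropped.
After projecting and ordering:
t2.cust_id | t1.cust_id | t2.order_id | t2.amount
2 | 2 | 133 | 29
2 | 2 | NULL | 23
2 | 2 | NULL | 48
2 | 2 | NULL | 56

(2, 2, 133, 29); (2, 2, NULL, 23); (2, 2, NULL, 48); (2, 2, NULL, 56)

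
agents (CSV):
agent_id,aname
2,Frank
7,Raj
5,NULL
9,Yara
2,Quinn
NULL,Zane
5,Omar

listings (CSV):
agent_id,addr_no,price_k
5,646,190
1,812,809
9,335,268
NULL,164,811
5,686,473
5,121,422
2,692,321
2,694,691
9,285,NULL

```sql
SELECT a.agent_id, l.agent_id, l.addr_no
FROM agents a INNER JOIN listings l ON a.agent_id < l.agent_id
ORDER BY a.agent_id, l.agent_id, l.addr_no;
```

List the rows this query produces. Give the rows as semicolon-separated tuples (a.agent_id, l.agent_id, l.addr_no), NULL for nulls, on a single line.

INNER JOIN keeps only pairs where the ON condition holds.
Matching on a.agent_id < l.agent_id. A NULL in a compared column never satisfies the condition.
- a[0] agent_id=2 → 5 match(es) in l → 5 row(s).
- a[1] agent_id=7 → 2 match(es) in l → 2 row(s).
- a[2] agent_id=5 → 2 match(es) in l → 2 row(s).
- a[3] agent_id=9 → no match; dropped.
- a[4] agent_id=2 → 5 match(es) in l → 5 row(s).
- a[5] agent_id=NULL → no match; dropped.
- a[6] agent_id=5 → 2 match(es) in l → 2 row(s).

(2, 5, 121); (2, 5, 121); (2, 5, 646); (2, 5, 646); (2, 5, 686); (2, 5, 686); (2, 9, 285); (2, 9, 285); (2, 9, 335); (2, 9, 335); (5, 9, 285); (5, 9, 285); (5, 9, 335); (5, 9, 335); (7, 9, 285); (7, 9, 335)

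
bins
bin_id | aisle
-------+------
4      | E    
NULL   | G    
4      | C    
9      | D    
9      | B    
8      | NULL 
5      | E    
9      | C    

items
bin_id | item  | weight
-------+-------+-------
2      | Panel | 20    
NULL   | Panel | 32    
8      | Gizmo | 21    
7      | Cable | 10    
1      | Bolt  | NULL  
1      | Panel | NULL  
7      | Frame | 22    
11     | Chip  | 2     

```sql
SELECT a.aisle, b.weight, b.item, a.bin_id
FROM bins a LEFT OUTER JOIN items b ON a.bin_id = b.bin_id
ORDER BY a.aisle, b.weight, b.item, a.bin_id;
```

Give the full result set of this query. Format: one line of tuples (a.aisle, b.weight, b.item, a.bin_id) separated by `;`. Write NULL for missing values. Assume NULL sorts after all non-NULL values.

LEFT JOIN keeps every row from `bins`; unmatched rows get NULL for `items`'s columns.
Matching on a.bin_id = b.bin_id. A NULL in a compared column never satisfies the condition.
- a row (bin_id=4): no match → kept, b columns NULL.
- a row (bin_id=NULL): no match → kept, b columns NULL.
- a row (bin_id=4): no match → kept, b columns NULL.
- a row (bin_id=9): no match → kept, b columns NULL.
- a row (bin_id=9): no match → kept, b columns NULL.
- a row (bin_id=8): matches 1 b row(s) → 1 output row(s).
- a row (bin_id=5): no match → kept, b columns NULL.
- a row (bin_id=9): no match → kept, b columns NULL.
After projecting and ordering:
a.aisle | b.weight | b.item | a.bin_id
B | NULL | NULL | 9
C | NULL | NULL | 4
C | NULL | NULL | 9
D | NULL | NULL | 9
E | NULL | NULL | 4
E | NULL | NULL | 5
G | NULL | NULL | NULL
NULL | 21 | Gizmo | 8

(B, NULL, NULL, 9); (C, NULL, NULL, 4); (C, NULL, NULL, 9); (D, NULL, NULL, 9); (E, NULL, NULL, 4); (E, NULL, NULL, 5); (G, NULL, NULL, NULL); (NULL, 21, Gizmo, 8)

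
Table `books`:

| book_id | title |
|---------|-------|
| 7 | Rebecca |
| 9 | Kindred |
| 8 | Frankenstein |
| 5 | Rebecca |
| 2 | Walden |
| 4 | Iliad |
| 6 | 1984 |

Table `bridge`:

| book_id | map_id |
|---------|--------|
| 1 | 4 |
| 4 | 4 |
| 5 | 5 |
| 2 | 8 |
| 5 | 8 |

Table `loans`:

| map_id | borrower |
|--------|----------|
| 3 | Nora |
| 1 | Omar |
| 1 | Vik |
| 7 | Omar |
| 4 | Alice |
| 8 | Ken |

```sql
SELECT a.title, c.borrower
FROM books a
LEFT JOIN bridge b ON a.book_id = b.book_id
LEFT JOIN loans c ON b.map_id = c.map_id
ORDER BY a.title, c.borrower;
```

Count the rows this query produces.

8

Evaluate left to right. First `books a LEFT JOIN bridge b` on book_id: 8 row(s).
Then LEFT JOIN `loans c` on map_id: each of those 8 rows is kept; rows whose b.map_id has no match in c get NULL for c's columns.
Result: 8 row(s).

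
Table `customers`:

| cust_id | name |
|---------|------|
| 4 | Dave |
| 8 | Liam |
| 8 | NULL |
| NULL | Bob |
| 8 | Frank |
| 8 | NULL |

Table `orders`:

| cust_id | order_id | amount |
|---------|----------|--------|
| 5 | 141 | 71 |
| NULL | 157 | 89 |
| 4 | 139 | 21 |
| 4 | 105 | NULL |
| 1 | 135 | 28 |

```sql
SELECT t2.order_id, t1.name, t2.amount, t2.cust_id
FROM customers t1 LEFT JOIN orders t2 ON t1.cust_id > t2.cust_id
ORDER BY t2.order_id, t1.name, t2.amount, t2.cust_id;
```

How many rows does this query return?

LEFT JOIN keeps every row from `customers`; unmatched rows get NULL for `orders`'s columns.
Matching on t1.cust_id > t2.cust_id. A NULL in a compared column never satisfies the condition.
- t1 row (cust_id=4): matches 1 t2 row(s) → 1 output row(s).
- t1 row (cust_id=8): matches 4 t2 row(s) → 4 output row(s).
- t1 row (cust_id=8): matches 4 t2 row(s) → 4 output row(s).
- t1 row (cust_id=NULL): no match → kept, t2 columns NULL.
- t1 row (cust_id=8): matches 4 t2 row(s) → 4 output row(s).
- t1 row (cust_id=8): matches 4 t2 row(s) → 4 output row(s).
Total: 17 matched + 1 padded = 18 rows.

18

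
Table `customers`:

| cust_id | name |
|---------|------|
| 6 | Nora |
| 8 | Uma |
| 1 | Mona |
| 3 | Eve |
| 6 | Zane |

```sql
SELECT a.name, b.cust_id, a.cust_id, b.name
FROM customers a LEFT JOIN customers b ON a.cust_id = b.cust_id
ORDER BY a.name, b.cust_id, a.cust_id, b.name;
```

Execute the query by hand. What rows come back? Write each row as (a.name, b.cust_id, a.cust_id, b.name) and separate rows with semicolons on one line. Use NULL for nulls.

(Eve, 3, 3, Eve); (Mona, 1, 1, Mona); (Nora, 6, 6, Nora); (Nora, 6, 6, Zane); (Uma, 8, 8, Uma); (Zane, 6, 6, Nora); (Zane, 6, 6, Zane)

LEFT JOIN keeps every row from `customers a`; unmatched rows get NULL for `customers b`'s columns.
Matching on a.cust_id = b.cust_id.
Matched pairs: 7; unmatched a rows kept: 0.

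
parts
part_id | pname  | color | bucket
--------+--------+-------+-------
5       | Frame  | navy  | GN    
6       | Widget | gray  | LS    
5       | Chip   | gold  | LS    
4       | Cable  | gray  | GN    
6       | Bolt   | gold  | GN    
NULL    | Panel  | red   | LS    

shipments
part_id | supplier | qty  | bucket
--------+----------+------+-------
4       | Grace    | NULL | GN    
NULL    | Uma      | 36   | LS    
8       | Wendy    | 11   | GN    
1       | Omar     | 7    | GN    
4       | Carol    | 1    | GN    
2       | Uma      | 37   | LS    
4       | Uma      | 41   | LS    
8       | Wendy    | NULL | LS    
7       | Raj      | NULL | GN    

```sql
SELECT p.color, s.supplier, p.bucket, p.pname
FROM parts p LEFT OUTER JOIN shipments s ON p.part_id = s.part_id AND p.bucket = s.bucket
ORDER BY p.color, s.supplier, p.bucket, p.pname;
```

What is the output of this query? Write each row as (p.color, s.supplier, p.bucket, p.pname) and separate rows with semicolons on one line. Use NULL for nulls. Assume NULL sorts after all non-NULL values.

LEFT JOIN keeps every row from `parts`; unmatched rows get NULL for `shipments`'s columns.
Matching on p.part_id = s.part_id AND p.bucket = s.bucket. A NULL in a compared column never satisfies the condition.
- part_id=5, bucket=GN: no s row matches, row kept with s columns NULL.
- part_id=6, bucket=LS: no s row matches, row kept with s columns NULL.
- part_id=5, bucket=LS: no s row matches, row kept with s columns NULL.
- part_id=4, bucket=GN: 2 matching s row(s), so 2 row(s) emitted.
- part_id=6, bucket=GN: no s row matches, row kept with s columns NULL.
- part_id=NULL, bucket=LS: no s row matches, row kept with s columns NULL.
After projecting and ordering:
p.color | s.supplier | p.bucket | p.pname
gold | NULL | GN | Bolt
gold | NULL | LS | Chip
gray | Carol | GN | Cable
gray | Grace | GN | Cable
gray | NULL | LS | Widget
navy | NULL | GN | Frame
red | NULL | LS | Panel

(gold, NULL, GN, Bolt); (gold, NULL, LS, Chip); (gray, Carol, GN, Cable); (gray, Grace, GN, Cable); (gray, NULL, LS, Widget); (navy, NULL, GN, Frame); (red, NULL, LS, Panel)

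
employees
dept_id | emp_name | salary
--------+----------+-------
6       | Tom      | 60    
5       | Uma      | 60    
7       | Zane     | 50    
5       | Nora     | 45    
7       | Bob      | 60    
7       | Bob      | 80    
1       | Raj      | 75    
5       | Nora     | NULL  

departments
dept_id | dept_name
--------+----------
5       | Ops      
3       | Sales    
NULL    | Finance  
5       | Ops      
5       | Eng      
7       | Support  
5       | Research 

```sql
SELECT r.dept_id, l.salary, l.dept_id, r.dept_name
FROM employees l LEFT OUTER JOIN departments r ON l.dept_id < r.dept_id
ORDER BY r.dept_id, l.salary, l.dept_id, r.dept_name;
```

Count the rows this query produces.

13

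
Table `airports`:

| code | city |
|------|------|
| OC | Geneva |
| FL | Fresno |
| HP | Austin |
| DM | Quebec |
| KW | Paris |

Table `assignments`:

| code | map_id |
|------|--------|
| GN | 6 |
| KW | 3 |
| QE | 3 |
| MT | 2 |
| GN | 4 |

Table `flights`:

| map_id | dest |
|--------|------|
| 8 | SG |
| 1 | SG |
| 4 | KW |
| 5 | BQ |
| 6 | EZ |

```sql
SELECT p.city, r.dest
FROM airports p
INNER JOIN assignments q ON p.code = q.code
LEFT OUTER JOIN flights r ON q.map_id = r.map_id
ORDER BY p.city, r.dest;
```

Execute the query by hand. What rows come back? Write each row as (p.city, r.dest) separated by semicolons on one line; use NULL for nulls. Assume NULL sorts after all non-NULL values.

(Paris, NULL)

Evaluate left to right. First `airports p INNER JOIN assignments q` on code: 1 row(s).
Then LEFT JOIN `flights r` on map_id: each of those 1 rows is kept; rows whose q.map_id has no match in r get NULL for r's columns.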